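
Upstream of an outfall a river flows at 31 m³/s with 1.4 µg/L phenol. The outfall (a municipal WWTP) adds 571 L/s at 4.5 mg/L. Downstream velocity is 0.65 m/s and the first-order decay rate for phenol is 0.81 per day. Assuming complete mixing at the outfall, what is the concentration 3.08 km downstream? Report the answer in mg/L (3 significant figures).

571 L/s = 0.571 m³/s.
1.4 µg/L = 0.0014 mg/L.
After complete mixing, C₀ = (0.571·4.5 + 31·0.0014) / 31.57 = 0.08276 mg/L.
Travel time t = 3080 m / 0.65 m/s = 4738 s = 0.05484 d.
C = 0.08276·exp(−0.81·0.05484) = 0.08276·0.9565 = 0.07917 mg/L.

0.0792 mg/L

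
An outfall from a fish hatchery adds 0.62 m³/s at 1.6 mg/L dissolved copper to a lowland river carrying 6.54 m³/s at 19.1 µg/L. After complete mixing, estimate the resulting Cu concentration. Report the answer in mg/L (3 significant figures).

0.156 mg/L

19.1 µg/L = 0.0191 mg/L.
Flow-weighted mixing gives C = (0.62·1.6 + 6.54·0.0191) / (0.62 + 6.54) = 1.117/7.16 = 0.156 mg/L.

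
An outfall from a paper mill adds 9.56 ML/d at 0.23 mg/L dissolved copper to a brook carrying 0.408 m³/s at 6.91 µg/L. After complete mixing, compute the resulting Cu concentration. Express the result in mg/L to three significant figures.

9.56 ML/d = 0.1106 m³/s.
6.91 µg/L = 0.00691 mg/L.
By mass balance at complete mixing, C = (0.1106·0.23 + 0.408·0.00691) / (0.1106 + 0.408) = 0.02827/0.5186 = 0.0545 mg/L.

0.0545 mg/L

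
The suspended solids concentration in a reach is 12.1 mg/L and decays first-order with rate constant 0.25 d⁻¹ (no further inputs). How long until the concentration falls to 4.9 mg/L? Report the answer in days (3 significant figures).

3.62 d

t = ln(C₀/C)/k = ln(12.1/4.9)/0.25 = 0.904/0.25 = 3.616 d.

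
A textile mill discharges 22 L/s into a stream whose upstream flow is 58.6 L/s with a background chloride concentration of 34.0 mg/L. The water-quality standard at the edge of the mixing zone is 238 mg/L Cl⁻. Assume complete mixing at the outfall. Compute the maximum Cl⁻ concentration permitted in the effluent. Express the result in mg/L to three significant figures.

22 L/s = 0.022 m³/s.
58.6 L/s = 0.0586 m³/s.
Mass balance: 238·0.0806 = 0.022·Cₑ + 0.0586·34.
Cₑ = (19.18 − 1.992) / 0.022 = 781.4 mg/L.

781 mg/L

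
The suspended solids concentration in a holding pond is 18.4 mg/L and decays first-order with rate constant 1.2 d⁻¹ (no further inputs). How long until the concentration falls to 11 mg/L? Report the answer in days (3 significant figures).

0.429 d

t = ln(C₀/C)/k = ln(18.4/11)/1.2 = 0.5145/1.2 = 0.4287 d.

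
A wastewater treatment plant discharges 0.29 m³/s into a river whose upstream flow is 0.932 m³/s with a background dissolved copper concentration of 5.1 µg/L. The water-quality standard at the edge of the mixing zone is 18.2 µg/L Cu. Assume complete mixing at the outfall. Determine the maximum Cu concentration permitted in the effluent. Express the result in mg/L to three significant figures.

5.1 µg/L = 0.0051 mg/L.
18.2 µg/L = 0.0182 mg/L.
Mass balance: 0.0182·1.222 = 0.29·Cₑ + 0.932·0.0051.
Cₑ = (0.02224 − 0.004753) / 0.29 = 0.0603 mg/L.

0.0603 mg/L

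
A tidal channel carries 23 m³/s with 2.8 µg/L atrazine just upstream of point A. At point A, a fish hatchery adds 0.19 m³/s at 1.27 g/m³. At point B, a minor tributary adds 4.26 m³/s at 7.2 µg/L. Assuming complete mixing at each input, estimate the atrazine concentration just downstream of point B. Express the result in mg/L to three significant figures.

0.0123 mg/L

2.8 µg/L = 0.0028 mg/L.
After input A: C = (23·0.0028 + 0.19·1.27) / 23.19 = 0.01318 mg/L.
7.2 µg/L = 0.0072 mg/L.
After input B: C = (23.19·0.01318 + 4.26·0.0072) / 27.45 = 0.01225 mg/L.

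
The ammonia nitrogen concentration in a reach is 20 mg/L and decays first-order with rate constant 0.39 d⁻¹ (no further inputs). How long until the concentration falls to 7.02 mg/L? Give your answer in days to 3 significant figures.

t = ln(C₀/C)/k = ln(20/7.02)/0.39 = 1.047/0.39 = 2.685 d.

2.68 d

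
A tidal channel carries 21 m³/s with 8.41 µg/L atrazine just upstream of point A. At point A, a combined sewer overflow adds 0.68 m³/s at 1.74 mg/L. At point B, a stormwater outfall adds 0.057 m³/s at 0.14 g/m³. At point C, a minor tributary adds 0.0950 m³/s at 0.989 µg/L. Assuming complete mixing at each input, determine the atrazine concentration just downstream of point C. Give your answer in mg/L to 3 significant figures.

8.41 µg/L = 0.00841 mg/L.
After input A: C = (21·0.00841 + 0.68·1.74) / 21.68 = 0.06272 mg/L.
After input B: C = (21.68·0.06272 + 0.057·0.14) / 21.74 = 0.06292 mg/L.
0.989 µg/L = 0.000989 mg/L.
After input C: C = (21.74·0.06292 + 0.095·0.000989) / 21.83 = 0.06265 mg/L.

0.0627 mg/L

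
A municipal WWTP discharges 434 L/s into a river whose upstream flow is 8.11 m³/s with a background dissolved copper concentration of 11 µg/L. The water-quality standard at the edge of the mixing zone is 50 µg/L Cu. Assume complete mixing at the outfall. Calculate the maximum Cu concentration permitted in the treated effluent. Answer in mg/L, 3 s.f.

0.779 mg/L

434 L/s = 0.434 m³/s.
11 µg/L = 0.011 mg/L.
50 µg/L = 0.05 mg/L.
Mass balance: 0.05·8.544 = 0.434·Cₑ + 8.11·0.011.
Cₑ = (0.4272 − 0.08921) / 0.434 = 0.7788 mg/L.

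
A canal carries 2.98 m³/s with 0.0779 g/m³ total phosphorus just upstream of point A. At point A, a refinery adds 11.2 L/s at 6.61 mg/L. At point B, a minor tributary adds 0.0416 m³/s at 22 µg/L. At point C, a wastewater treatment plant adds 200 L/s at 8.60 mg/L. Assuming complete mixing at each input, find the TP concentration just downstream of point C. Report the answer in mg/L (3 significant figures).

11.2 L/s = 0.0112 m³/s.
After input A: C = (2.98·0.0779 + 0.0112·6.61) / 2.991 = 0.1024 mg/L.
22 µg/L = 0.022 mg/L.
After input B: C = (2.991·0.1024 + 0.0416·0.022) / 3.033 = 0.1013 mg/L.
200 L/s = 0.2 m³/s.
After input C: C = (3.033·0.1013 + 0.2·8.6) / 3.233 = 0.627 mg/L.

0.627 mg/L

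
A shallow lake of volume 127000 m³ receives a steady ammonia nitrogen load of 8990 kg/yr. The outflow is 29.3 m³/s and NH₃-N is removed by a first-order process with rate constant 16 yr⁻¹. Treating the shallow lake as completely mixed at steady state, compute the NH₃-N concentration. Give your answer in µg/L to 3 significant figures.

9.70 µg/L

Outflow Q = 29.3 m³/s × 3.156e+07 s/yr = 9.246e+08 m³/yr.
Steady-state CSTR mass balance: W = Q·C + k·V·C, so C = W/(Q + kV).
Q + kV = 9.246e+08 + 16·127000 = 9.267e+08 m³/yr.
C = 8990/9.267e+08 = 9.701e-06 kg/m³ = 0.009701 mg/L = 9.701 µg/L.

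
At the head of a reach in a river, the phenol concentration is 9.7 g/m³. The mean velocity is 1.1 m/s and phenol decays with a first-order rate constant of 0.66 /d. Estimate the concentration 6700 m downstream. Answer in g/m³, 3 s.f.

Travel time t = 6700 m / 1.1 m/s = 6700/1.1 = 6091 s = 0.0705 d.
First-order decay: C = 9.7·exp(−0.66·0.0705) = 9.7·0.9545 = 9.259 g/m³.

9.26 g/m³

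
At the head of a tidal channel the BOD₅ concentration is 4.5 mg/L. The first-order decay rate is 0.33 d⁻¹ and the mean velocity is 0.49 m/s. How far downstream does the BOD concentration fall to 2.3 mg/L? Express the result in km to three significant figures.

From C = C₀·e^(−kt), t = ln(C₀/C)/k = ln(4.5/2.3)/0.33 = 0.6712/0.33 = 2.034 d.
Distance = v·t = 0.49 m/s × 1.757e+05 s = 8.61e+04 m = 86.1 km.

86.1 km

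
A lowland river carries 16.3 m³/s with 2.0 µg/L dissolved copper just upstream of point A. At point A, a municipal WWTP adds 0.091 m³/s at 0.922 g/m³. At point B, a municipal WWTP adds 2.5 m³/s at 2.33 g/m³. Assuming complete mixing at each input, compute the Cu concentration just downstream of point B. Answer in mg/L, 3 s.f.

0.315 mg/L

2.0 µg/L = 0.002 mg/L.
After input A: C = (16.3·0.002 + 0.091·0.922) / 16.39 = 0.007108 mg/L.
After input B: C = (16.39·0.007108 + 2.5·2.33) / 18.89 = 0.3145 mg/L.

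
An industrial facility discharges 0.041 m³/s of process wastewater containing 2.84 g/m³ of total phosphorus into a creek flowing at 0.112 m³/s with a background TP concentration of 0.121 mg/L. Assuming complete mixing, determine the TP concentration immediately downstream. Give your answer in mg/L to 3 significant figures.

0.850 mg/L

Flow-weighted mixing gives C = (0.041·2.84 + 0.112·0.121) / (0.041 + 0.112) = 0.13/0.153 = 0.8496 mg/L.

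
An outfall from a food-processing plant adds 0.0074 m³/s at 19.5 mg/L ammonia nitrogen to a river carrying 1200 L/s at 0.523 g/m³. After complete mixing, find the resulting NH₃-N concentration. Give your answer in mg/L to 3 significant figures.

0.639 mg/L

1200 L/s = 1.2 m³/s.
Conservation of mass across the mixing zone: C = (0.0074·19.5 + 1.2·0.523) / (0.0074 + 1.2) = 0.7719/1.207 = 0.6393 mg/L.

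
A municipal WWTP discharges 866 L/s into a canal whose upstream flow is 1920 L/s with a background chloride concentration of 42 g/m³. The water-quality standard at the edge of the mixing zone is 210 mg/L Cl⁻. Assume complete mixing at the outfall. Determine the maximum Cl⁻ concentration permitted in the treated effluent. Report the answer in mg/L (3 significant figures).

866 L/s = 0.866 m³/s.
1920 L/s = 1.92 m³/s.
Mass balance: 210·2.786 = 0.866·Cₑ + 1.92·42.
Cₑ = (585.1 − 80.64) / 0.866 = 582.5 mg/L.

582 mg/L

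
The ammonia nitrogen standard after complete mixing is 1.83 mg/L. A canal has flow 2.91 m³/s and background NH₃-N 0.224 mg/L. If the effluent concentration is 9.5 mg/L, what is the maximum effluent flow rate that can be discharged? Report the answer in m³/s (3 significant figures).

Mass balance at complete mixing: C_std·(Q_w + Q_r) = Q_w·C_e + Q_r·C_b.
Rearranging, Q_w = Q_r·(C_std − C_b)/(C_e − C_std) = 2.91·(1.83 − 0.224) / (9.5 − 1.83) = 0.6093 m³/s.

0.609 m³/s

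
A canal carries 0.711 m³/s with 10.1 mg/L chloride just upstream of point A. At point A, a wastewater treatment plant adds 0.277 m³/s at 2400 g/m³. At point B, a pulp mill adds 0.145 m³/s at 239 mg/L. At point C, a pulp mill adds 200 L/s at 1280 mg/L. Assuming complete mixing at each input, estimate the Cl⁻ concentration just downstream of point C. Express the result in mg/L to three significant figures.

722 mg/L

After input A: C = (0.711·10.1 + 0.277·2400) / 0.988 = 680.1 mg/L.
After input B: C = (0.988·680.1 + 0.145·239) / 1.133 = 623.7 mg/L.
200 L/s = 0.2 m³/s.
After input C: C = (1.133·623.7 + 0.2·1280) / 1.333 = 722.2 mg/L.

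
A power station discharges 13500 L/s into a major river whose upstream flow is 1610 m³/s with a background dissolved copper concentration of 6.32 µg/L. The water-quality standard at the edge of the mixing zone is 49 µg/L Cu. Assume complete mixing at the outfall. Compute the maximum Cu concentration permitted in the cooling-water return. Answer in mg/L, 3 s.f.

13500 L/s = 13.5 m³/s.
6.32 µg/L = 0.00632 mg/L.
49 µg/L = 0.049 mg/L.
Mass balance: 0.049·1624 = 13.5·Cₑ + 1610·0.00632.
Cₑ = (79.55 − 10.18) / 13.5 = 5.139 mg/L.

5.14 mg/L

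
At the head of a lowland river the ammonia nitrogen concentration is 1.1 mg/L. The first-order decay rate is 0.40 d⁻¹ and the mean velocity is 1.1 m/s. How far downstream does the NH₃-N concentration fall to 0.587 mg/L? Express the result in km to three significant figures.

From C = C₀·e^(−kt), t = ln(C₀/C)/k = ln(1.1/0.587)/0.40 = 0.628/0.40 = 1.57 d.
Distance = v·t = 1.1 m/s × 1.357e+05 s = 1.492e+05 m = 149.2 km.

149 km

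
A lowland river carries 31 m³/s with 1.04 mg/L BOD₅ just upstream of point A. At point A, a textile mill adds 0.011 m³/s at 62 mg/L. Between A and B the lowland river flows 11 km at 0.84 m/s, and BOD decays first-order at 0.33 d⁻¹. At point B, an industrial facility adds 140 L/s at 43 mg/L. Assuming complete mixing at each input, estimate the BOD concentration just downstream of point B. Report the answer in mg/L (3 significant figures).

1.20 mg/L

After input A: C = (31·1.04 + 0.011·62) / 31.01 = 1.062 mg/L.
Over the 11 km reach to input B (t = 1.31e+04 s = 0.1516 d), decay gives C = 1.062·exp(−0.33·0.1516) = 1.01 mg/L.
140 L/s = 0.14 m³/s.
After input B: C = (31.01·1.01 + 0.14·43) / 31.15 = 1.199 mg/L.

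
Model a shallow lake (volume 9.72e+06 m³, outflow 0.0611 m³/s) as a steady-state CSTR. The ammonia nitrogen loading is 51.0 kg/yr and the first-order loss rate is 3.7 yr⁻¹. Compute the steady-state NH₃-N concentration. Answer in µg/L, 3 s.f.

Outflow Q = 0.0611 m³/s × 3.156e+07 s/yr = 1.928e+06 m³/yr.
Steady-state CSTR mass balance: W = Q·C + k·V·C, so C = W/(Q + kV).
Q + kV = 1.928e+06 + 3.7·9.72e+06 = 3.789e+07 m³/yr.
C = 51.0/3.789e+07 = 1.346e-06 kg/m³ = 0.001346 mg/L = 1.346 µg/L.

1.35 µg/L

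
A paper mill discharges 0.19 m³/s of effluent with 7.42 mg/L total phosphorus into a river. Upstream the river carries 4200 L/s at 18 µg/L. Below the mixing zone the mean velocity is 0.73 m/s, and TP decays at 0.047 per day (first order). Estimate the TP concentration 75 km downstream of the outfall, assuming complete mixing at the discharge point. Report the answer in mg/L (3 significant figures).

0.320 mg/L

4200 L/s = 4.2 m³/s.
18 µg/L = 0.018 mg/L.
After complete mixing, C₀ = (0.19·7.42 + 4.2·0.018) / 4.39 = 0.3384 mg/L.
Travel time t = 7.5e+04 m / 0.73 m/s = 1.027e+05 s = 1.189 d.
C = 0.3384·exp(−0.047·1.189) = 0.3384·0.9456 = 0.32 mg/L.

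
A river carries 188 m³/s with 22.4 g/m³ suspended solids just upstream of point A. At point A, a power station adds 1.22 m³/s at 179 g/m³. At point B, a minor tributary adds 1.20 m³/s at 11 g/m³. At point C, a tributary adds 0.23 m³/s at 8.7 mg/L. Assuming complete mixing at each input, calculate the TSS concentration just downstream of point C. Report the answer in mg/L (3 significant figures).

23.3 mg/L

After input A: C = (188·22.4 + 1.22·179) / 189.2 = 23.41 mg/L.
After input B: C = (189.2·23.41 + 1.2·11) / 190.4 = 23.33 mg/L.
After input C: C = (190.4·23.33 + 0.23·8.7) / 190.6 = 23.31 mg/L.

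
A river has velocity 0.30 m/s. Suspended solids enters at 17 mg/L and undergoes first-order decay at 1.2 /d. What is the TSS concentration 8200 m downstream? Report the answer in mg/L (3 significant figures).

Travel time t = 8200 m / 0.30 m/s = 8200/0.30 = 2.733e+04 s = 0.3164 d.
First-order decay: C = 17·exp(−1.2·0.3164) = 17·0.6841 = 11.63 mg/L.

11.6 mg/L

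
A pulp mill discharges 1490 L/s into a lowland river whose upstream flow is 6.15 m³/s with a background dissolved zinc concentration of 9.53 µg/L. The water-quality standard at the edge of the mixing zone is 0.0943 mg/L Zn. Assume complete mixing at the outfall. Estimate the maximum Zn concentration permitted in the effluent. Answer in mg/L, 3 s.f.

0.444 mg/L

1490 L/s = 1.49 m³/s.
9.53 µg/L = 0.00953 mg/L.
Mass balance: 0.0943·7.64 = 1.49·Cₑ + 6.15·0.00953.
Cₑ = (0.7205 − 0.05861) / 1.49 = 0.4442 mg/L.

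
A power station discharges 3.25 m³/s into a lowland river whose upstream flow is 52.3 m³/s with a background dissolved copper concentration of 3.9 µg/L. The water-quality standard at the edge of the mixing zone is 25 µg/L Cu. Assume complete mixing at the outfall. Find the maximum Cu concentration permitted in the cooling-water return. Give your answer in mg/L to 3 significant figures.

0.365 mg/L

3.9 µg/L = 0.0039 mg/L.
25 µg/L = 0.025 mg/L.
Mass balance: 0.025·55.55 = 3.25·Cₑ + 52.3·0.0039.
Cₑ = (1.389 − 0.204) / 3.25 = 0.3645 mg/L.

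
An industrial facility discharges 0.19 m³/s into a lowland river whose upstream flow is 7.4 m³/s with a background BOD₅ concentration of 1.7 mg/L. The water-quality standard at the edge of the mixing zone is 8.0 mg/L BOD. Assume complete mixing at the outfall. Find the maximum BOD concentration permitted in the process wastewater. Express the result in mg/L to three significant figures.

253 mg/L

Mass balance: 8·7.59 = 0.19·Cₑ + 7.4·1.7.
Cₑ = (60.72 − 12.58) / 0.19 = 253.4 mg/L.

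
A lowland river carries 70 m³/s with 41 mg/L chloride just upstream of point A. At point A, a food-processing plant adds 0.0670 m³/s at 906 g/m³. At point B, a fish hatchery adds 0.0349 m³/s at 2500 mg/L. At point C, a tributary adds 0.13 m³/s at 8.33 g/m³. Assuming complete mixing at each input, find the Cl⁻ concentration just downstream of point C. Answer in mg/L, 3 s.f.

After input A: C = (70·41 + 0.067·906) / 70.07 = 41.83 mg/L.
After input B: C = (70.07·41.83 + 0.0349·2500) / 70.1 = 43.05 mg/L.
After input C: C = (70.1·43.05 + 0.13·8.33) / 70.23 = 42.99 mg/L.

43.0 mg/L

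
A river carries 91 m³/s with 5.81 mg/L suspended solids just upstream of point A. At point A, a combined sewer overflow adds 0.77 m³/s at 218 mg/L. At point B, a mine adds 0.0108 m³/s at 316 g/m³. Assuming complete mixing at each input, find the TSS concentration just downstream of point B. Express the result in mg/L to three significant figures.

After input A: C = (91·5.81 + 0.77·218) / 91.77 = 7.59 mg/L.
After input B: C = (91.77·7.59 + 0.0108·316) / 91.78 = 7.627 mg/L.

7.63 mg/L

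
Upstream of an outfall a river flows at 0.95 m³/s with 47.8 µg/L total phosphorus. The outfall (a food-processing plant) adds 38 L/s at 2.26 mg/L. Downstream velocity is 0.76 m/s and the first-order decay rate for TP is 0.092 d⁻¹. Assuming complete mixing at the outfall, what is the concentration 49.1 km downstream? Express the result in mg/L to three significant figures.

38 L/s = 0.038 m³/s.
47.8 µg/L = 0.0478 mg/L.
After complete mixing, C₀ = (0.038·2.26 + 0.95·0.0478) / 0.988 = 0.1329 mg/L.
Travel time t = 4.91e+04 m / 0.76 m/s = 6.461e+04 s = 0.7477 d.
C = 0.1329·exp(−0.092·0.7477) = 0.1329·0.9335 = 0.1241 mg/L.

0.124 mg/L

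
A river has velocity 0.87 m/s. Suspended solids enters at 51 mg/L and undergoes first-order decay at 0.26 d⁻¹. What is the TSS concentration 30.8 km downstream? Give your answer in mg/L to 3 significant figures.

Travel time t = 30.8 km / 0.87 m/s = 3.08e+04/0.87 = 3.54e+04 s = 0.4097 d.
First-order decay: C = 51·exp(−0.26·0.4097) = 51·0.8989 = 45.85 mg/L.

45.8 mg/L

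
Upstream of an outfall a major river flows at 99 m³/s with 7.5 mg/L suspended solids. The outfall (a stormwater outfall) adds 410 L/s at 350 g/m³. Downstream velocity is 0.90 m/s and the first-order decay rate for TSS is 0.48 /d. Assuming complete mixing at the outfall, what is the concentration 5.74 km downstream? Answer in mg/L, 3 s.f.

8.60 mg/L

410 L/s = 0.41 m³/s.
After complete mixing, C₀ = (0.41·350 + 99·7.5) / 99.41 = 8.913 mg/L.
Travel time t = 5740 m / 0.90 m/s = 6378 s = 0.07382 d.
C = 8.913·exp(−0.48·0.07382) = 8.913·0.9652 = 8.602 mg/L.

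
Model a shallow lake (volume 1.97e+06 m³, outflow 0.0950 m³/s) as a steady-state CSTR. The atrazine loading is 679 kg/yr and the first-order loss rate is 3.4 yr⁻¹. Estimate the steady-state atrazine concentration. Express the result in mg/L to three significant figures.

0.0700 mg/L

Outflow Q = 0.0950 m³/s × 3.156e+07 s/yr = 2.998e+06 m³/yr.
Steady-state CSTR mass balance: W = Q·C + k·V·C, so C = W/(Q + kV).
Q + kV = 2.998e+06 + 3.4·1.97e+06 = 9.696e+06 m³/yr.
C = 679/9.696e+06 = 7.003e-05 kg/m³ = 0.07003 mg/L.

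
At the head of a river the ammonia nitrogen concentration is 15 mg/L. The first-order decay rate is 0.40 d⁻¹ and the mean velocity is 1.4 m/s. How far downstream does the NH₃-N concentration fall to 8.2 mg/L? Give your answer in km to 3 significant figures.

183 km

From C = C₀·e^(−kt), t = ln(C₀/C)/k = ln(15/8.2)/0.40 = 0.6039/0.40 = 1.51 d.
Distance = v·t = 1.4 m/s × 1.304e+05 s = 1.826e+05 m = 182.6 km.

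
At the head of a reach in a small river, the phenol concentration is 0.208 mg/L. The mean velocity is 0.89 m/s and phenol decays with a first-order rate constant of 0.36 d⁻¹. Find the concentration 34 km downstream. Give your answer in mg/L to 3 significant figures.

0.177 mg/L

Travel time t = 34 km / 0.89 m/s = 3.4e+04/0.89 = 3.82e+04 s = 0.4422 d.
First-order decay: C = 0.208·exp(−0.36·0.4422) = 0.208·0.8528 = 0.1774 mg/L.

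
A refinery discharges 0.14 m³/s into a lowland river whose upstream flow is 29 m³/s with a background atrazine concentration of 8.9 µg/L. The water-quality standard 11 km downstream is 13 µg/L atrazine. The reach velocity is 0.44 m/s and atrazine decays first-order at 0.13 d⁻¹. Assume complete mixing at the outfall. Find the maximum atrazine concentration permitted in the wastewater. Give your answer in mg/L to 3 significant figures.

8.9 µg/L = 0.0089 mg/L.
13 µg/L = 0.013 mg/L.
Travel time to the compliance point: t = 1.1e+04/0.44 = 2.5e+04 s = 0.2894 d; decay factor exp(−0.13·0.2894) = 0.9631.
So the concentration just after mixing may be at most 0.013/0.9631 = 0.0135 mg/L.
Mass balance: 0.0135·29.14 = 0.14·Cₑ + 29·0.0089.
Cₑ = (0.3933 − 0.2581) / 0.14 = 0.966 mg/L.

0.966 mg/L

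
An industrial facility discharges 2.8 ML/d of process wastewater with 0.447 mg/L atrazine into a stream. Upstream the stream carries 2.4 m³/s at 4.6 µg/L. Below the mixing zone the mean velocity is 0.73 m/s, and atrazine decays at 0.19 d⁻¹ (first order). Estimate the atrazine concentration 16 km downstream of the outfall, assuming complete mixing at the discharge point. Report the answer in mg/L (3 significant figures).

2.8 ML/d = 0.03241 m³/s.
4.6 µg/L = 0.0046 mg/L.
After complete mixing, C₀ = (0.03241·0.447 + 2.4·0.0046) / 2.432 = 0.01049 mg/L.
Travel time t = 1.6e+04 m / 0.73 m/s = 2.192e+04 s = 0.2537 d.
C = 0.01049·exp(−0.19·0.2537) = 0.01049·0.9529 = 0.01 mg/L.

0.0100 mg/L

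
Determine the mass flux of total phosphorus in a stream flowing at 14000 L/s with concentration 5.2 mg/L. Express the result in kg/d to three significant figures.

6290 kg/d

14000 L/s = 14 m³/s.
Mass flux = Q·C = 14 m³/s × 5.2 g/m³ = 72.8 g/s.
= 72.8 g/s × 86.4 = 6290 kg/d.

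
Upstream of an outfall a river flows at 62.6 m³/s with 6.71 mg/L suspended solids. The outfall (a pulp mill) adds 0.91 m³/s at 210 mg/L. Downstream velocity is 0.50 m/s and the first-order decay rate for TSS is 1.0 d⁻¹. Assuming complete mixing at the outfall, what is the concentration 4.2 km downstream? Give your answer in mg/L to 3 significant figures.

After complete mixing, C₀ = (0.91·210 + 62.6·6.71) / 63.51 = 9.623 mg/L.
Travel time t = 4200 m / 0.50 m/s = 8400 s = 0.09722 d.
C = 9.623·exp(−1.0·0.09722) = 9.623·0.9074 = 8.731 mg/L.

8.73 mg/L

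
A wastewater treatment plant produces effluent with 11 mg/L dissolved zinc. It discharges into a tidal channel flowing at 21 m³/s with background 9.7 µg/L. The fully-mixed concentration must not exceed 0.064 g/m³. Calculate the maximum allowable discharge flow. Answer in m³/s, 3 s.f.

9.7 µg/L = 0.0097 mg/L.
Mass balance at complete mixing: C_std·(Q_w + Q_r) = Q_w·C_e + Q_r·C_b.
Rearranging, Q_w = Q_r·(C_std − C_b)/(C_e − C_std) = 21·(0.064 − 0.0097) / (11 − 0.064) = 0.1043 m³/s.

0.104 m³/s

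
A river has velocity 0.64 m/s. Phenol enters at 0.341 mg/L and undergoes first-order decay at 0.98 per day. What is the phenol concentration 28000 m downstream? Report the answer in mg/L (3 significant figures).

Travel time t = 28000 m / 0.64 m/s = 2.8e+04/0.64 = 4.375e+04 s = 0.5064 d.
First-order decay: C = 0.341·exp(−0.98·0.5064) = 0.341·0.6088 = 0.2076 mg/L.

0.208 mg/L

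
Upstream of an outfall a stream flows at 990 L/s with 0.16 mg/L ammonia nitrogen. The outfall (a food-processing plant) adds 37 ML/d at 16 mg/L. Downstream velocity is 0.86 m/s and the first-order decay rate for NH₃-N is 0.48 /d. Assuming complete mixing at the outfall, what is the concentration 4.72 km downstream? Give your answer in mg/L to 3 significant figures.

37 ML/d = 0.4282 m³/s.
990 L/s = 0.99 m³/s.
After complete mixing, C₀ = (0.4282·16 + 0.99·0.16) / 1.418 = 4.943 mg/L.
Travel time t = 4720 m / 0.86 m/s = 5488 s = 0.06352 d.
C = 4.943·exp(−0.48·0.06352) = 4.943·0.97 = 4.794 mg/L.

4.79 mg/L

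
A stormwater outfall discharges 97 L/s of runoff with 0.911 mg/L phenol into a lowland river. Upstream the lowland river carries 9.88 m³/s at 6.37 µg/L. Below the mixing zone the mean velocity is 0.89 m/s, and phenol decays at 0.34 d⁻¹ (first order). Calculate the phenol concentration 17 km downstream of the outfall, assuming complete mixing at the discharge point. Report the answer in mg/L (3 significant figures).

97 L/s = 0.097 m³/s.
6.37 µg/L = 0.00637 mg/L.
After complete mixing, C₀ = (0.097·0.911 + 9.88·0.00637) / 9.977 = 0.01517 mg/L.
Travel time t = 1.7e+04 m / 0.89 m/s = 1.91e+04 s = 0.2211 d.
C = 0.01517·exp(−0.34·0.2211) = 0.01517·0.9276 = 0.01407 mg/L.

0.0141 mg/L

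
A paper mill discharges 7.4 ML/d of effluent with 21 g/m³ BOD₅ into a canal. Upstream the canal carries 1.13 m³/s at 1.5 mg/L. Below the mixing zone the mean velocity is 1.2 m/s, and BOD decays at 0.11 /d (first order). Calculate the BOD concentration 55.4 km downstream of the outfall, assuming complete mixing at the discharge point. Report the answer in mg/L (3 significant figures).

2.71 mg/L

7.4 ML/d = 0.08565 m³/s.
After complete mixing, C₀ = (0.08565·21 + 1.13·1.5) / 1.216 = 2.874 mg/L.
Travel time t = 5.54e+04 m / 1.2 m/s = 4.617e+04 s = 0.5343 d.
C = 2.874·exp(−0.11·0.5343) = 2.874·0.9429 = 2.71 mg/L.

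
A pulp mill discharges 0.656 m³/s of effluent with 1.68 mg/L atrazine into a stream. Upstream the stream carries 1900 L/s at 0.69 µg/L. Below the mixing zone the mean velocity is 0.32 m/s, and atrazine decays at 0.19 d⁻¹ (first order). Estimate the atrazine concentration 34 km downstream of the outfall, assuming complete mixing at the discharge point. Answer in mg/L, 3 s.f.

0.342 mg/L

1900 L/s = 1.9 m³/s.
0.69 µg/L = 0.00069 mg/L.
After complete mixing, C₀ = (0.656·1.68 + 1.9·0.00069) / 2.556 = 0.4317 mg/L.
Travel time t = 3.4e+04 m / 0.32 m/s = 1.062e+05 s = 1.23 d.
C = 0.4317·exp(−0.19·1.23) = 0.4317·0.7916 = 0.3417 mg/L.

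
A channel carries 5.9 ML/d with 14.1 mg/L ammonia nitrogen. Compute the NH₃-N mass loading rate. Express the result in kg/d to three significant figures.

83.2 kg/d

5.9 ML/d = 0.06829 m³/s.
Mass flux = Q·C = 0.06829 m³/s × 14.1 g/m³ = 0.9628 g/s.
= 0.9628 g/s × 86.4 = 83.19 kg/d.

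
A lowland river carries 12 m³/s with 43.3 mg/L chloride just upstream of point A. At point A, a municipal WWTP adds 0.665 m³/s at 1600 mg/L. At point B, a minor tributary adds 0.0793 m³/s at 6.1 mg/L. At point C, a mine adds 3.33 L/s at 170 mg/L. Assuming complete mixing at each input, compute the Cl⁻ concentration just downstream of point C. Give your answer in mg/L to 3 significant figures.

124 mg/L

After input A: C = (12·43.3 + 0.665·1600) / 12.66 = 125 mg/L.
After input B: C = (12.66·125 + 0.0793·6.1) / 12.74 = 124.3 mg/L.
3.33 L/s = 0.00333 m³/s.
After input C: C = (12.74·124.3 + 0.00333·170) / 12.75 = 124.3 mg/L.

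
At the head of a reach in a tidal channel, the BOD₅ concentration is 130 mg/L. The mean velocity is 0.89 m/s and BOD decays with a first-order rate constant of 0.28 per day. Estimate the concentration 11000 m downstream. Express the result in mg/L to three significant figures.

Travel time t = 11000 m / 0.89 m/s = 1.1e+04/0.89 = 1.236e+04 s = 0.1431 d.
First-order decay: C = 130·exp(−0.28·0.1431) = 130·0.9607 = 124.9 mg/L.

125 mg/L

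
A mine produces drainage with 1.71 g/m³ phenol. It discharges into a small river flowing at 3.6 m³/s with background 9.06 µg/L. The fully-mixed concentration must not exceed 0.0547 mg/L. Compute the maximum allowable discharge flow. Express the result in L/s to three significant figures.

99.3 L/s

9.06 µg/L = 0.00906 mg/L.
Mass balance at complete mixing: C_std·(Q_w + Q_r) = Q_w·C_e + Q_r·C_b.
Rearranging, Q_w = Q_r·(C_std − C_b)/(C_e − C_std) = 3.6·(0.0547 − 0.00906) / (1.71 − 0.0547) = 0.09926 m³/s.
= 99.26 L/s.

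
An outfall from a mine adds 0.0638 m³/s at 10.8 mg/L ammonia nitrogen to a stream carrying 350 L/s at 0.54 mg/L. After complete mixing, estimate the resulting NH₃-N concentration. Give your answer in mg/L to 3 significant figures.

2.12 mg/L

350 L/s = 0.35 m³/s.
Conservation of mass across the mixing zone: C = (0.0638·10.8 + 0.35·0.54) / (0.0638 + 0.35) = 0.878/0.4138 = 2.122 mg/L.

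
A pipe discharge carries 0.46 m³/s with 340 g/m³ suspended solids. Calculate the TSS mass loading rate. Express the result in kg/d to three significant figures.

Mass flux = Q·C = 0.46 m³/s × 340 g/m³ = 156.4 g/s.
= 156.4 g/s × 86.4 = 1.351e+04 kg/d.

13500 kg/d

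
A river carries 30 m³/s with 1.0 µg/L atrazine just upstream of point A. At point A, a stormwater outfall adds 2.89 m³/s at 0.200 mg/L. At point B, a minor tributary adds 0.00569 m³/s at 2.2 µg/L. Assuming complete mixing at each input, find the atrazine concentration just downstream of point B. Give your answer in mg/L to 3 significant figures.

0.0185 mg/L

1.0 µg/L = 0.001 mg/L.
After input A: C = (30·0.001 + 2.89·0.2) / 32.89 = 0.01849 mg/L.
2.2 µg/L = 0.0022 mg/L.
After input B: C = (32.89·0.01849 + 0.00569·0.0022) / 32.9 = 0.01848 mg/L.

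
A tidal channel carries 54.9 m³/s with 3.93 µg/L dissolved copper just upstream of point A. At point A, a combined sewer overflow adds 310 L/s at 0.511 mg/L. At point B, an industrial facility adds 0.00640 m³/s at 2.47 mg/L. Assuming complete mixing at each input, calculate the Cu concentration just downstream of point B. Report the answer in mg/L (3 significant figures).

3.93 µg/L = 0.00393 mg/L.
310 L/s = 0.31 m³/s.
After input A: C = (54.9·0.00393 + 0.31·0.511) / 55.21 = 0.006777 mg/L.
After input B: C = (55.21·0.006777 + 0.0064·2.47) / 55.22 = 0.007063 mg/L.

0.00706 mg/L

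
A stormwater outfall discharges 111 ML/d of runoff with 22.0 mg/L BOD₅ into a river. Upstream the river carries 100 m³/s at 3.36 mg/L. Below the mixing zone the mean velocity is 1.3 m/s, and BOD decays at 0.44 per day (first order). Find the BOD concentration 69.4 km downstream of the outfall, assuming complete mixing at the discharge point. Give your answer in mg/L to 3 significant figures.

2.74 mg/L

111 ML/d = 1.285 m³/s.
After complete mixing, C₀ = (1.285·22 + 100·3.36) / 101.3 = 3.596 mg/L.
Travel time t = 6.94e+04 m / 1.3 m/s = 5.338e+04 s = 0.6179 d.
C = 3.596·exp(−0.44·0.6179) = 3.596·0.762 = 2.74 mg/L.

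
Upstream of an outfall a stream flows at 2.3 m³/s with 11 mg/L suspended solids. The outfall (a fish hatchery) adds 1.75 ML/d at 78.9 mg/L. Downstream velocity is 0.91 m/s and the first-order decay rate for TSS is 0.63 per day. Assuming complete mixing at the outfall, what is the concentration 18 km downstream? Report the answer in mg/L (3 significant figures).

1.75 ML/d = 0.02025 m³/s.
After complete mixing, C₀ = (0.02025·78.9 + 2.3·11) / 2.32 = 11.59 mg/L.
Travel time t = 1.8e+04 m / 0.91 m/s = 1.978e+04 s = 0.2289 d.
C = 11.59·exp(−0.63·0.2289) = 11.59·0.8657 = 10.04 mg/L.

10.0 mg/L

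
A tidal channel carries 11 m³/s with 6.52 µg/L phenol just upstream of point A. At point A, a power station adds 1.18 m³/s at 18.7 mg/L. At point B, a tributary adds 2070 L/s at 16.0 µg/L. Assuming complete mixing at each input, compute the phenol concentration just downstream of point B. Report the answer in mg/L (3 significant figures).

1.56 mg/L

6.52 µg/L = 0.00652 mg/L.
After input A: C = (11·0.00652 + 1.18·18.7) / 12.18 = 1.818 mg/L.
2070 L/s = 2.07 m³/s.
16.0 µg/L = 0.016 mg/L.
After input B: C = (12.18·1.818 + 2.07·0.016) / 14.25 = 1.556 mg/L.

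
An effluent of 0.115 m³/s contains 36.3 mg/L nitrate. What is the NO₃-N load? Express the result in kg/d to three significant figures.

Mass flux = Q·C = 0.115 m³/s × 36.3 g/m³ = 4.175 g/s.
= 4.175 g/s × 86.4 = 360.7 kg/d.

361 kg/d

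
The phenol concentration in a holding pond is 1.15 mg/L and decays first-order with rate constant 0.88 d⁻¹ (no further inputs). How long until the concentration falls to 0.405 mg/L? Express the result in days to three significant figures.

1.19 d

t = ln(C₀/C)/k = ln(1.15/0.405)/0.88 = 1.044/0.88 = 1.186 d.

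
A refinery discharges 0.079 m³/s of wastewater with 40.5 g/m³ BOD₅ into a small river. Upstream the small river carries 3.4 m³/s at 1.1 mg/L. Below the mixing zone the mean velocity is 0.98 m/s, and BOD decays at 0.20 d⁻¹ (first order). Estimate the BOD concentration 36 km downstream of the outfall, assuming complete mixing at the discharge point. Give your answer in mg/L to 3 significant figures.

1.83 mg/L

After complete mixing, C₀ = (0.079·40.5 + 3.4·1.1) / 3.479 = 1.995 mg/L.
Travel time t = 3.6e+04 m / 0.98 m/s = 3.673e+04 s = 0.4252 d.
C = 1.995·exp(−0.20·0.4252) = 1.995·0.9185 = 1.832 mg/L.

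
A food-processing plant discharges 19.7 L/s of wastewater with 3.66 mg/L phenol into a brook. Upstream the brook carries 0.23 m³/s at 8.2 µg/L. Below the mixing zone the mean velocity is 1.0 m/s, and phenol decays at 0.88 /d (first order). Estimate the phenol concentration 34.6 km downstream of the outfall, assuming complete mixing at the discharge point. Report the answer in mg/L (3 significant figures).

0.208 mg/L

19.7 L/s = 0.0197 m³/s.
8.2 µg/L = 0.0082 mg/L.
After complete mixing, C₀ = (0.0197·3.66 + 0.23·0.0082) / 0.2497 = 0.2963 mg/L.
Travel time t = 3.46e+04 m / 1.0 m/s = 3.46e+04 s = 0.4005 d.
C = 0.2963·exp(−0.88·0.4005) = 0.2963·0.703 = 0.2083 mg/L.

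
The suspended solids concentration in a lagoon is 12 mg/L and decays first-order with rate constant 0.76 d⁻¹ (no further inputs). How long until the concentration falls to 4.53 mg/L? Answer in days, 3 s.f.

1.28 d

t = ln(C₀/C)/k = ln(12/4.53)/0.76 = 0.9742/0.76 = 1.282 d.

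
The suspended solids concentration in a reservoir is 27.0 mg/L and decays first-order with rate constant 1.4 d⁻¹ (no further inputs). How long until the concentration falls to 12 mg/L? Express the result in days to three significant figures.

t = ln(C₀/C)/k = ln(27.0/12)/1.4 = 0.8109/1.4 = 0.5792 d.

0.579 d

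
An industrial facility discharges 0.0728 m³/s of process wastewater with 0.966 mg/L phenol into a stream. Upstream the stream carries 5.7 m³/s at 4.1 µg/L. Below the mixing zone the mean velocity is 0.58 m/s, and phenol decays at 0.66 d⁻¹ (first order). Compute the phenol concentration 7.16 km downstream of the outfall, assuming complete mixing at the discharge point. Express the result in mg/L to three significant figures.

4.1 µg/L = 0.0041 mg/L.
After complete mixing, C₀ = (0.0728·0.966 + 5.7·0.0041) / 5.773 = 0.01623 mg/L.
Travel time t = 7160 m / 0.58 m/s = 1.234e+04 s = 0.1429 d.
C = 0.01623·exp(−0.66·0.1429) = 0.01623·0.91 = 0.01477 mg/L.

0.0148 mg/L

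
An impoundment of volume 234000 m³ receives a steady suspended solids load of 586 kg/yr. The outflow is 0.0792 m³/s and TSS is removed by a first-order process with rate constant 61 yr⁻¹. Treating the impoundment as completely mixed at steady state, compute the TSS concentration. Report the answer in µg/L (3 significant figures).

Outflow Q = 0.0792 m³/s × 3.156e+07 s/yr = 2.499e+06 m³/yr.
Steady-state CSTR mass balance: W = Q·C + k·V·C, so C = W/(Q + kV).
Q + kV = 2.499e+06 + 61·234000 = 1.677e+07 m³/yr.
C = 586/1.677e+07 = 3.494e-05 kg/m³ = 0.03494 mg/L = 34.94 µg/L.

34.9 µg/L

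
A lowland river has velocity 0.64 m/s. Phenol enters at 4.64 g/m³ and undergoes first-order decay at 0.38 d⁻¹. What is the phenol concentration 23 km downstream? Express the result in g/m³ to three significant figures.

Travel time t = 23 km / 0.64 m/s = 2.3e+04/0.64 = 3.594e+04 s = 0.4159 d.
First-order decay: C = 4.64·exp(−0.38·0.4159) = 4.64·0.8538 = 3.962 g/m³.

3.96 g/m³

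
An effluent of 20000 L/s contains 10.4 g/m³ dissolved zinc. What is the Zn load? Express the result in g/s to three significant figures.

208 g/s

20000 L/s = 20 m³/s.
Mass flux = Q·C = 20 m³/s × 10.4 g/m³ = 208 g/s.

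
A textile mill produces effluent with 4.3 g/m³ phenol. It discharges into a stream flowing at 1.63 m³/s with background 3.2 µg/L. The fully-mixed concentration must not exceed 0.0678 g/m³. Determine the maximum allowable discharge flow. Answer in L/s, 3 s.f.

24.9 L/s

3.2 µg/L = 0.0032 mg/L.
Mass balance at complete mixing: C_std·(Q_w + Q_r) = Q_w·C_e + Q_r·C_b.
Rearranging, Q_w = Q_r·(C_std − C_b)/(C_e − C_std) = 1.63·(0.0678 − 0.0032) / (4.3 − 0.0678) = 0.02488 m³/s.
= 24.88 L/s.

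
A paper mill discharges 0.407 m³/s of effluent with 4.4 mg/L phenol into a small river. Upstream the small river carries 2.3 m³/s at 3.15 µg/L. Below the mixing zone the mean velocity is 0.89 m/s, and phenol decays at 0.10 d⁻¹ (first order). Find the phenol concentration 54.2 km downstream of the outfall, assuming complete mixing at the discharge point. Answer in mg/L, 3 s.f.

3.15 µg/L = 0.00315 mg/L.
After complete mixing, C₀ = (0.407·4.4 + 2.3·0.00315) / 2.707 = 0.6642 mg/L.
Travel time t = 5.42e+04 m / 0.89 m/s = 6.09e+04 s = 0.7048 d.
C = 0.6642·exp(−0.10·0.7048) = 0.6642·0.9319 = 0.619 mg/L.

0.619 mg/L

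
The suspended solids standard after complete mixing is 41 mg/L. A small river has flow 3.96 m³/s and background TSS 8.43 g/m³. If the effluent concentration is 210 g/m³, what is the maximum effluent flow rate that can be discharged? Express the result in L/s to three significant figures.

763 L/s

Mass balance at complete mixing: C_std·(Q_w + Q_r) = Q_w·C_e + Q_r·C_b.
Rearranging, Q_w = Q_r·(C_std − C_b)/(C_e − C_std) = 3.96·(41 − 8.43) / (210 − 41) = 0.7632 m³/s.
= 763.2 L/s.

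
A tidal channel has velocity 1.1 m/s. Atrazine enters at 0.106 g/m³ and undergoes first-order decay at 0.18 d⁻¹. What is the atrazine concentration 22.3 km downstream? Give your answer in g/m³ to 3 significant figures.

Travel time t = 22.3 km / 1.1 m/s = 2.23e+04/1.1 = 2.027e+04 s = 0.2346 d.
First-order decay: C = 0.106·exp(−0.18·0.2346) = 0.106·0.9586 = 0.1016 g/m³.

0.102 g/m³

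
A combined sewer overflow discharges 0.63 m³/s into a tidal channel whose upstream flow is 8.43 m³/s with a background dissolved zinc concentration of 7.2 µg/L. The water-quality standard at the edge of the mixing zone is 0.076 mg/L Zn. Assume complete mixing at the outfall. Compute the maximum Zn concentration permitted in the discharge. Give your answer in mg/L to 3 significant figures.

7.2 µg/L = 0.0072 mg/L.
Mass balance: 0.076·9.06 = 0.63·Cₑ + 8.43·0.0072.
Cₑ = (0.6886 − 0.0607) / 0.63 = 0.9966 mg/L.

0.997 mg/L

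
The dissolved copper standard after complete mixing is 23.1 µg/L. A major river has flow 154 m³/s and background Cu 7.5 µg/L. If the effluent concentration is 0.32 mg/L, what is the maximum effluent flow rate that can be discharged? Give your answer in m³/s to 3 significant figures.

7.5 µg/L = 0.0075 mg/L.
23.1 µg/L = 0.0231 mg/L.
Mass balance at complete mixing: C_std·(Q_w + Q_r) = Q_w·C_e + Q_r·C_b.
Rearranging, Q_w = Q_r·(C_std − C_b)/(C_e − C_std) = 154·(0.0231 − 0.0075) / (0.32 − 0.0231) = 8.092 m³/s.

8.09 m³/s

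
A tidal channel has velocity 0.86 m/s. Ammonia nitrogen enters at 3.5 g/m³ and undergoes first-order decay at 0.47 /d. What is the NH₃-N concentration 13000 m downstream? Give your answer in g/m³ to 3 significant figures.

Travel time t = 13000 m / 0.86 m/s = 1.3e+04/0.86 = 1.512e+04 s = 0.175 d.
First-order decay: C = 3.5·exp(−0.47·0.175) = 3.5·0.9211 = 3.224 g/m³.

3.22 g/m³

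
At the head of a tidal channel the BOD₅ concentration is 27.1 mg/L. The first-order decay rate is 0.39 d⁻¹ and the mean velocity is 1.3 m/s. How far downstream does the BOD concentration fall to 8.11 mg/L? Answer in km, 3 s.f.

From C = C₀·e^(−kt), t = ln(C₀/C)/k = ln(27.1/8.11)/0.39 = 1.206/0.39 = 3.093 d.
Distance = v·t = 1.3 m/s × 2.673e+05 s = 3.475e+05 m = 347.5 km.

347 km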